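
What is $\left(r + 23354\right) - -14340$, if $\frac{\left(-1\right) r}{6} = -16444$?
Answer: $136358$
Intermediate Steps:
$r = 98664$ ($r = \left(-6\right) \left(-16444\right) = 98664$)
$\left(r + 23354\right) - -14340 = \left(98664 + 23354\right) - -14340 = 122018 + 14340 = 136358$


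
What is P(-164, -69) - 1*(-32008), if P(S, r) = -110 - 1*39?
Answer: 31859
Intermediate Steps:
P(S, r) = -149 (P(S, r) = -110 - 39 = -149)
P(-164, -69) - 1*(-32008) = -149 - 1*(-32008) = -149 + 32008 = 31859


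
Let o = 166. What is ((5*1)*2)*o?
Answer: 1660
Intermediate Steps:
((5*1)*2)*o = ((5*1)*2)*166 = (5*2)*166 = 10*166 = 1660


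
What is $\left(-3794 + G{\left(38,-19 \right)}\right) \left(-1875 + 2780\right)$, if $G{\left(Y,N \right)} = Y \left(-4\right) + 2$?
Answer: $-3569320$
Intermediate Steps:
$G{\left(Y,N \right)} = 2 - 4 Y$ ($G{\left(Y,N \right)} = - 4 Y + 2 = 2 - 4 Y$)
$\left(-3794 + G{\left(38,-19 \right)}\right) \left(-1875 + 2780\right) = \left(-3794 + \left(2 - 152\right)\right) \left(-1875 + 2780\right) = \left(-3794 + \left(2 - 152\right)\right) 905 = \left(-3794 - 150\right) 905 = \left(-3944\right) 905 = -3569320$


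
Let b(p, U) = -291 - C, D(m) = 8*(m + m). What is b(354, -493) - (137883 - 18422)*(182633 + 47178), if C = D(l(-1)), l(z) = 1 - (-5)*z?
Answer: -27453452098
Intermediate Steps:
l(z) = 1 + 5*z
D(m) = 16*m (D(m) = 8*(2*m) = 16*m)
C = -64 (C = 16*(1 + 5*(-1)) = 16*(1 - 5) = 16*(-4) = -64)
b(p, U) = -227 (b(p, U) = -291 - 1*(-64) = -291 + 64 = -227)
b(354, -493) - (137883 - 18422)*(182633 + 47178) = -227 - (137883 - 18422)*(182633 + 47178) = -227 - 119461*229811 = -227 - 1*27453451871 = -227 - 27453451871 = -27453452098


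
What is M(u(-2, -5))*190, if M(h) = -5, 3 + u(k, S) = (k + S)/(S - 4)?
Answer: -950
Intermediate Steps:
u(k, S) = -3 + (S + k)/(-4 + S) (u(k, S) = -3 + (k + S)/(S - 4) = -3 + (S + k)/(-4 + S))
M(u(-2, -5))*190 = -5*190 = -950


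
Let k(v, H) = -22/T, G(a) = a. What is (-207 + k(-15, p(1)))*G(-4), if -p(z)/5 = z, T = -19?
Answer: 15644/19 ≈ 823.37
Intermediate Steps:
p(z) = -5*z
k(v, H) = 22/19 (k(v, H) = -22/(-19) = -22*(-1/19) = 22/19)
(-207 + k(-15, p(1)))*G(-4) = (-207 + 22/19)*(-4) = -3911/19*(-4) = 15644/19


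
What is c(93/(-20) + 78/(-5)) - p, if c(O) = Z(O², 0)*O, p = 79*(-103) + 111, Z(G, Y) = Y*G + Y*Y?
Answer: 8026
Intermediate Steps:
Z(G, Y) = Y² + G*Y (Z(G, Y) = G*Y + Y² = Y² + G*Y)
p = -8026 (p = -8137 + 111 = -8026)
c(O) = 0 (c(O) = (0*(O² + 0))*O = (0*O²)*O = 0*O = 0)
c(93/(-20) + 78/(-5)) - p = 0 - 1*(-8026) = 0 + 8026 = 8026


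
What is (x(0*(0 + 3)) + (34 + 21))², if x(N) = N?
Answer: 3025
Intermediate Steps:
(x(0*(0 + 3)) + (34 + 21))² = (0*(0 + 3) + (34 + 21))² = (0*3 + 55)² = (0 + 55)² = 55² = 3025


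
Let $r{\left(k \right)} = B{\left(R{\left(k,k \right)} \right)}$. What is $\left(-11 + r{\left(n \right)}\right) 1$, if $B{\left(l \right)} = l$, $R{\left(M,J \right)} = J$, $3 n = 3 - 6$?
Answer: $-12$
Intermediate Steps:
$n = -1$ ($n = \frac{3 - 6}{3} = \frac{1}{3} \left(-3\right) = -1$)
$r{\left(k \right)} = k$
$\left(-11 + r{\left(n \right)}\right) 1 = \left(-11 - 1\right) 1 = \left(-12\right) 1 = -12$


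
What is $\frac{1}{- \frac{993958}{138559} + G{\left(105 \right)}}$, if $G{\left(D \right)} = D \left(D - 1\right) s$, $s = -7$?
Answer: $- \frac{138559}{10592443918} \approx -1.3081 \cdot 10^{-5}$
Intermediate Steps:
$G{\left(D \right)} = - 7 D \left(-1 + D\right)$ ($G{\left(D \right)} = D \left(D - 1\right) \left(-7\right) = D \left(-1 + D\right) \left(-7\right) = - 7 D \left(-1 + D\right)$)
$\frac{1}{- \frac{993958}{138559} + G{\left(105 \right)}} = \frac{1}{- \frac{993958}{138559} + 7 \cdot 105 \left(1 - 105\right)} = \frac{1}{\left(-993958\right) \frac{1}{138559} + 7 \cdot 105 \left(1 - 105\right)} = \frac{1}{- \frac{993958}{138559} + 7 \cdot 105 \left(-104\right)} = \frac{1}{- \frac{993958}{138559} - 76440} = \frac{1}{- \frac{10592443918}{138559}} = - \frac{138559}{10592443918}$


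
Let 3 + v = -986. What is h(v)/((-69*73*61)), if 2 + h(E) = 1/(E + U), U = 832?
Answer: 105/16079783 ≈ 6.5299e-6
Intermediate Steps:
v = -989 (v = -3 - 986 = -989)
h(E) = -2 + 1/(832 + E) (h(E) = -2 + 1/(E + 832) = -2 + 1/(832 + E))
h(v)/((-69*73*61)) = ((-1663 - 2*(-989))/(832 - 989))/((-69*73*61)) = ((-1663 + 1978)/(-157))/((-5037*61)) = -1/157*315/(-307257) = -315/157*(-1/307257) = 105/16079783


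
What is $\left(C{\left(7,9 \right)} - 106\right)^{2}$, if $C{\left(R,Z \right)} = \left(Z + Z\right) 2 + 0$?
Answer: $4900$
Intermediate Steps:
$C{\left(R,Z \right)} = 4 Z$ ($C{\left(R,Z \right)} = 2 Z 2 + 0 = 4 Z + 0 = 4 Z$)
$\left(C{\left(7,9 \right)} - 106\right)^{2} = \left(4 \cdot 9 - 106\right)^{2} = \left(36 - 106\right)^{2} = \left(-70\right)^{2} = 4900$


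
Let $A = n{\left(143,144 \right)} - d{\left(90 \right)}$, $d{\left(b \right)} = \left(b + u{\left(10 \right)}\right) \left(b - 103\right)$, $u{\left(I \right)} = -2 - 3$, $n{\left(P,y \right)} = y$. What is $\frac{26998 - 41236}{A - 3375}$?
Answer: $\frac{7119}{1063} \approx 6.6971$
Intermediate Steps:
$u{\left(I \right)} = -5$ ($u{\left(I \right)} = -2 - 3 = -5$)
$d{\left(b \right)} = \left(-103 + b\right) \left(-5 + b\right)$ ($d{\left(b \right)} = \left(b - 5\right) \left(b - 103\right) = \left(-5 + b\right) \left(-103 + b\right) = \left(-103 + b\right) \left(-5 + b\right)$)
$A = 1249$ ($A = 144 - \left(515 + 90^{2} - 9720\right) = 144 - \left(515 + 8100 - 9720\right) = 144 - -1105 = 144 + 1105 = 1249$)
$\frac{26998 - 41236}{A - 3375} = \frac{26998 - 41236}{1249 - 3375} = - \frac{14238}{-2126} = \left(-14238\right) \left(- \frac{1}{2126}\right) = \frac{7119}{1063}$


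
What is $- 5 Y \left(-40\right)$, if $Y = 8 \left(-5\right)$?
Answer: $-8000$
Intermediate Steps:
$Y = -40$
$- 5 Y \left(-40\right) = \left(-5\right) \left(-40\right) \left(-40\right) = 200 \left(-40\right) = -8000$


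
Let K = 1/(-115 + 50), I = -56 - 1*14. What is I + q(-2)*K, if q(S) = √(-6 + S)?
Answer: -70 - 2*I*√2/65 ≈ -70.0 - 0.043514*I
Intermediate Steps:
I = -70 (I = -56 - 14 = -70)
K = -1/65 (K = 1/(-65) = -1/65 ≈ -0.015385)
I + q(-2)*K = -70 + √(-6 - 2)*(-1/65) = -70 + √(-8)*(-1/65) = -70 + (2*I*√2)*(-1/65) = -70 - 2*I*√2/65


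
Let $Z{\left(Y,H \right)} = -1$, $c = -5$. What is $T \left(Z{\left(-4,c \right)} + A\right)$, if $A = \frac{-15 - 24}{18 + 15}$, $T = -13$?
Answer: $\frac{312}{11} \approx 28.364$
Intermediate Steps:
$A = - \frac{13}{11}$ ($A = - \frac{39}{33} = \left(-39\right) \frac{1}{33} = - \frac{13}{11} \approx -1.1818$)
$T \left(Z{\left(-4,c \right)} + A\right) = - 13 \left(-1 - \frac{13}{11}\right) = \left(-13\right) \left(- \frac{24}{11}\right) = \frac{312}{11}$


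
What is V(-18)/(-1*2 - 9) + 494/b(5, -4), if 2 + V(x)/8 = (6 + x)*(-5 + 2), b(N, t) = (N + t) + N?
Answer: 1901/33 ≈ 57.606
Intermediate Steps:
b(N, t) = t + 2*N
V(x) = -160 - 24*x (V(x) = -16 + 8*((6 + x)*(-5 + 2)) = -16 + 8*((6 + x)*(-3)) = -16 + 8*(-18 - 3*x) = -16 + (-144 - 24*x) = -160 - 24*x)
V(-18)/(-1*2 - 9) + 494/b(5, -4) = (-160 - 24*(-18))/(-1*2 - 9) + 494/(-4 + 2*5) = (-160 + 432)/(-2 - 9) + 494/(-4 + 10) = 272/(-11) + 494/6 = 272*(-1/11) + 494*(1/6) = -272/11 + 247/3 = 1901/33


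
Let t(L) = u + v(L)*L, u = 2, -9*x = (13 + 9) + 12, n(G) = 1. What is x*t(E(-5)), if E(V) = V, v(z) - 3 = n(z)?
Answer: 68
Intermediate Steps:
v(z) = 4 (v(z) = 3 + 1 = 4)
x = -34/9 (x = -((13 + 9) + 12)/9 = -(22 + 12)/9 = -1/9*34 = -34/9 ≈ -3.7778)
t(L) = 2 + 4*L
x*t(E(-5)) = -34*(2 + 4*(-5))/9 = -34*(2 - 20)/9 = -34/9*(-18) = 68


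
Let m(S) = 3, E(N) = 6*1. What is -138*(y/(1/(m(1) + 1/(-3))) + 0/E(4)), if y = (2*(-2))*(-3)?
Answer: -4416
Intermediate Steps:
E(N) = 6
y = 12 (y = -4*(-3) = 12)
-138*(y/(1/(m(1) + 1/(-3))) + 0/E(4)) = -138*(12/(1/(3 + 1/(-3))) + 0/6) = -138*(12/(1/(3 - 1/3)) + 0*(1/6)) = -138*(12/(1/(8/3)) + 0) = -138*(12/(3/8) + 0) = -138*(12*(8/3) + 0) = -138*(32 + 0) = -138*32 = -4416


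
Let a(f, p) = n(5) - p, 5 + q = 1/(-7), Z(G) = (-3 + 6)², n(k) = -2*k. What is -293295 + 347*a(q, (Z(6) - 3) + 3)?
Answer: -299888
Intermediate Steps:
Z(G) = 9 (Z(G) = 3² = 9)
q = -36/7 (q = -5 + 1/(-7) = -5 + 1*(-⅐) = -5 - ⅐ = -36/7 ≈ -5.1429)
a(f, p) = -10 - p (a(f, p) = -2*5 - p = -10 - p)
-293295 + 347*a(q, (Z(6) - 3) + 3) = -293295 + 347*(-10 - ((9 - 3) + 3)) = -293295 + 347*(-10 - (6 + 3)) = -293295 + 347*(-10 - 1*9) = -293295 + 347*(-10 - 9) = -293295 + 347*(-19) = -293295 - 6593 = -299888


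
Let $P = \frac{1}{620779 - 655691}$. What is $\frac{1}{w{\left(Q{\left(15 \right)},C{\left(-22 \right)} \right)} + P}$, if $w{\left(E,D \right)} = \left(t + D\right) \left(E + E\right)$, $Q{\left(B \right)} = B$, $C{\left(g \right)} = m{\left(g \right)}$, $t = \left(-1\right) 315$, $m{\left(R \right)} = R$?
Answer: $- \frac{34912}{352960321} \approx -9.8912 \cdot 10^{-5}$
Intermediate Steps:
$t = -315$
$C{\left(g \right)} = g$
$P = - \frac{1}{34912}$ ($P = \frac{1}{-34912} = - \frac{1}{34912} \approx -2.8643 \cdot 10^{-5}$)
$w{\left(E,D \right)} = 2 E \left(-315 + D\right)$ ($w{\left(E,D \right)} = \left(-315 + D\right) \left(E + E\right) = \left(-315 + D\right) 2 E = 2 E \left(-315 + D\right)$)
$\frac{1}{w{\left(Q{\left(15 \right)},C{\left(-22 \right)} \right)} + P} = \frac{1}{2 \cdot 15 \left(-315 - 22\right) - \frac{1}{34912}} = \frac{1}{2 \cdot 15 \left(-337\right) - \frac{1}{34912}} = \frac{1}{-10110 - \frac{1}{34912}} = \frac{1}{- \frac{352960321}{34912}} = - \frac{34912}{352960321}$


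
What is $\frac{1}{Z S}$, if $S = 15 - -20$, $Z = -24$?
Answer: $- \frac{1}{840} \approx -0.0011905$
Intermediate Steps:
$S = 35$ ($S = 15 + 20 = 35$)
$\frac{1}{Z S} = \frac{1}{\left(-24\right) 35} = \frac{1}{-840} = - \frac{1}{840}$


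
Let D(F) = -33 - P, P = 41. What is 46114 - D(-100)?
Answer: 46188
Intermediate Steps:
D(F) = -74 (D(F) = -33 - 1*41 = -33 - 41 = -74)
46114 - D(-100) = 46114 - 1*(-74) = 46114 + 74 = 46188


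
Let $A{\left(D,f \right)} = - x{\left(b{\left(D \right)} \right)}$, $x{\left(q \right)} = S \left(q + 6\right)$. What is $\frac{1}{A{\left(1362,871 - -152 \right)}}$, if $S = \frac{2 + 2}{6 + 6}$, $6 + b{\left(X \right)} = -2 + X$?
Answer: $- \frac{3}{1360} \approx -0.0022059$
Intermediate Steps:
$b{\left(X \right)} = -8 + X$ ($b{\left(X \right)} = -6 + \left(-2 + X\right) = -8 + X$)
$S = \frac{1}{3}$ ($S = \frac{4}{12} = 4 \cdot \frac{1}{12} = \frac{1}{3} \approx 0.33333$)
$x{\left(q \right)} = 2 + \frac{q}{3}$ ($x{\left(q \right)} = \frac{q + 6}{3} = \frac{6 + q}{3} = 2 + \frac{q}{3}$)
$A{\left(D,f \right)} = \frac{2}{3} - \frac{D}{3}$ ($A{\left(D,f \right)} = - (2 + \frac{-8 + D}{3}) = - (2 + \left(- \frac{8}{3} + \frac{D}{3}\right)) = - (- \frac{2}{3} + \frac{D}{3}) = \frac{2}{3} - \frac{D}{3}$)
$\frac{1}{A{\left(1362,871 - -152 \right)}} = \frac{1}{\frac{2}{3} - 454} = \frac{1}{- \frac{1360}{3}} = - \frac{3}{1360}$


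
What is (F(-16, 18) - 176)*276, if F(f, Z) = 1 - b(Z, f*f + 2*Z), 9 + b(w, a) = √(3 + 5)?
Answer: -45816 - 552*√2 ≈ -46597.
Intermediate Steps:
b(w, a) = -9 + 2*√2 (b(w, a) = -9 + √(3 + 5) = -9 + √8 = -9 + 2*√2)
F(f, Z) = 10 - 2*√2 (F(f, Z) = 1 - (-9 + 2*√2) = 1 + (9 - 2*√2) = 10 - 2*√2)
(F(-16, 18) - 176)*276 = ((10 - 2*√2) - 176)*276 = (-166 - 2*√2)*276 = -45816 - 552*√2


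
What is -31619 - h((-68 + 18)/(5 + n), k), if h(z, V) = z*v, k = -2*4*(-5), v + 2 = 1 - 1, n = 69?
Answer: -1169953/37 ≈ -31620.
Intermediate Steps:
v = -2 (v = -2 + (1 - 1) = -2 + 0 = -2)
k = 40 (k = -8*(-5) = 40)
h(z, V) = -2*z (h(z, V) = z*(-2) = -2*z)
-31619 - h((-68 + 18)/(5 + n), k) = -31619 - (-2)*(-68 + 18)/(5 + 69) = -31619 - (-2)*(-50/74) = -31619 - (-2)*(-50*1/74) = -31619 - (-2)*(-25)/37 = -31619 - 1*50/37 = -31619 - 50/37 = -1169953/37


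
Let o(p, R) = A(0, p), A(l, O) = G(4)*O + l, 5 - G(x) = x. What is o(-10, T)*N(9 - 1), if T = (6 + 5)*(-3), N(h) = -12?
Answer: 120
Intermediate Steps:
G(x) = 5 - x
A(l, O) = O + l (A(l, O) = (5 - 1*4)*O + l = (5 - 4)*O + l = 1*O + l = O + l)
T = -33 (T = 11*(-3) = -33)
o(p, R) = p (o(p, R) = p + 0 = p)
o(-10, T)*N(9 - 1) = -10*(-12) = 120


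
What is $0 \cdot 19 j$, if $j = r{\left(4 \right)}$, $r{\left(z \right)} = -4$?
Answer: $0$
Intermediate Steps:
$j = -4$
$0 \cdot 19 j = 0 \cdot 19 \left(-4\right) = 0 \left(-4\right) = 0$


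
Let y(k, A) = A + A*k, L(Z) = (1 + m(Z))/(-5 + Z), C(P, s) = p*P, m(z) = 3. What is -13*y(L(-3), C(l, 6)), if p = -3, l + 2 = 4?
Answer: 39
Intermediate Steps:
l = 2 (l = -2 + 4 = 2)
C(P, s) = -3*P
L(Z) = 4/(-5 + Z) (L(Z) = (1 + 3)/(-5 + Z) = 4/(-5 + Z))
-13*y(L(-3), C(l, 6)) = -13*(-3*2)*(1 + 4/(-5 - 3)) = -(-78)*(1 + 4/(-8)) = -(-78)*(1 + 4*(-1/8)) = -(-78)*(1 - 1/2) = -(-78)/2 = -13*(-3) = 39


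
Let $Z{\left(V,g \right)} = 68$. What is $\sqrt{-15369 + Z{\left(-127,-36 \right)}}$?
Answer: $i \sqrt{15301} \approx 123.7 i$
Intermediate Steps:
$\sqrt{-15369 + Z{\left(-127,-36 \right)}} = \sqrt{-15369 + 68} = \sqrt{-15301} = i \sqrt{15301}$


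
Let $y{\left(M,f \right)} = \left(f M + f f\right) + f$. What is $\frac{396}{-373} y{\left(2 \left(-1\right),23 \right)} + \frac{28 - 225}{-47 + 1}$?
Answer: $- \frac{9143815}{17158} \approx -532.92$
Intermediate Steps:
$y{\left(M,f \right)} = f + f^{2} + M f$ ($y{\left(M,f \right)} = \left(M f + f^{2}\right) + f = \left(f^{2} + M f\right) + f = f + f^{2} + M f$)
$\frac{396}{-373} y{\left(2 \left(-1\right),23 \right)} + \frac{28 - 225}{-47 + 1} = \frac{396}{-373} \cdot 23 \left(1 + 2 \left(-1\right) + 23\right) + \frac{28 - 225}{-47 + 1} = 396 \left(- \frac{1}{373}\right) 23 \left(1 - 2 + 23\right) - \frac{197}{-46} = - \frac{396 \cdot 23 \cdot 22}{373} - - \frac{197}{46} = \left(- \frac{396}{373}\right) 506 + \frac{197}{46} = - \frac{200376}{373} + \frac{197}{46} = - \frac{9143815}{17158}$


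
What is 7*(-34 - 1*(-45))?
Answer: 77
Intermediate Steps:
7*(-34 - 1*(-45)) = 7*(-34 + 45) = 7*11 = 77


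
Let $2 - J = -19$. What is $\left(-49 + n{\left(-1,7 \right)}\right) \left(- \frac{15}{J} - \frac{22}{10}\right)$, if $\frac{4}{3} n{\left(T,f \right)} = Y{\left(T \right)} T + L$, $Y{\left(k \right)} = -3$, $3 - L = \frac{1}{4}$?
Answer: $\frac{7293}{56} \approx 130.23$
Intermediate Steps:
$L = \frac{11}{4}$ ($L = 3 - \frac{1}{4} = \frac{11}{4} \approx 2.75$)
$J = 21$ ($J = 2 - -19 = 2 + 19 = 21$)
$n{\left(T,f \right)} = \frac{33}{16} - \frac{9 T}{4}$ ($n{\left(T,f \right)} = \frac{3 \left(- 3 T + \frac{11}{4}\right)}{4} = \frac{3 \left(\frac{11}{4} - 3 T\right)}{4} = \frac{33}{16} - \frac{9 T}{4}$)
$\left(-49 + n{\left(-1,7 \right)}\right) \left(- \frac{15}{J} - \frac{22}{10}\right) = \left(-49 + \left(\frac{33}{16} - - \frac{9}{4}\right)\right) \left(- \frac{15}{21} - \frac{22}{10}\right) = \left(-49 + \left(\frac{33}{16} + \frac{9}{4}\right)\right) \left(\left(-15\right) \frac{1}{21} - \frac{11}{5}\right) = \left(-49 + \frac{69}{16}\right) \left(- \frac{5}{7} - \frac{11}{5}\right) = \left(- \frac{715}{16}\right) \left(- \frac{102}{35}\right) = \frac{7293}{56}$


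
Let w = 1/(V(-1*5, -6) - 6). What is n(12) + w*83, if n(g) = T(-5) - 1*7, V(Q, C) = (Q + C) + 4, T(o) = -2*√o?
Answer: -174/13 - 2*I*√5 ≈ -13.385 - 4.4721*I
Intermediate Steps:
V(Q, C) = 4 + C + Q (V(Q, C) = (C + Q) + 4 = 4 + C + Q)
n(g) = -7 - 2*I*√5 (n(g) = -2*I*√5 - 1*7 = -2*I*√5 - 7 = -7 - 2*I*√5)
w = -1/13 (w = 1/((4 - 6 - 1*5) - 6) = 1/((4 - 6 - 5) - 6) = 1/(-7 - 6) = 1/(-13) = -1/13 ≈ -0.076923)
n(12) + w*83 = (-7 - 2*I*√5) - 1/13*83 = (-7 - 2*I*√5) - 83/13 = -174/13 - 2*I*√5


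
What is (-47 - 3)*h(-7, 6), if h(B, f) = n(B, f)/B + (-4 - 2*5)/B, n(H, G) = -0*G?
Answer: -100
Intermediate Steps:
n(H, G) = 0 (n(H, G) = -1*0 = 0)
h(B, f) = -14/B (h(B, f) = 0/B + (-4 - 2*5)/B = 0 + (-4 - 10)/B = 0 - 14/B = -14/B)
(-47 - 3)*h(-7, 6) = (-47 - 3)*(-14/(-7)) = -(-700)*(-1)/7 = -50*2 = -100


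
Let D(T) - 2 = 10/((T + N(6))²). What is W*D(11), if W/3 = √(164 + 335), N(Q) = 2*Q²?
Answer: 41364*√499/6889 ≈ 134.13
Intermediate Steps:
D(T) = 2 + 10/(72 + T)² (D(T) = 2 + 10/((T + 2*6²)²) = 2 + 10/((T + 2*36)²) = 2 + 10/((T + 72)²) = 2 + 10/((72 + T)²) = 2 + 10/(72 + T)²)
W = 3*√499 (W = 3*√(164 + 335) = 3*√499 ≈ 67.015)
W*D(11) = (3*√499)*(2 + 10/(72 + 11)²) = (3*√499)*(2 + 10/83²) = (3*√499)*(2 + 10*(1/6889)) = (3*√499)*(2 + 10/6889) = (3*√499)*(13788/6889) = 41364*√499/6889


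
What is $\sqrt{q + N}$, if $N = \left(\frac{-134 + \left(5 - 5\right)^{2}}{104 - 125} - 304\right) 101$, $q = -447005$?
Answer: $\frac{i \sqrt{210385455}}{21} \approx 690.7 i$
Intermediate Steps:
$N = - \frac{631250}{21}$ ($N = \left(\frac{-134 + 0^{2}}{-21} - 304\right) 101 = \left(\left(-134 + 0\right) \left(- \frac{1}{21}\right) - 304\right) 101 = \left(\left(-134\right) \left(- \frac{1}{21}\right) - 304\right) 101 = \left(\frac{134}{21} - 304\right) 101 = \left(- \frac{6250}{21}\right) 101 = - \frac{631250}{21} \approx -30060.0$)
$\sqrt{q + N} = \sqrt{-447005 - \frac{631250}{21}} = \sqrt{- \frac{10018355}{21}} = \frac{i \sqrt{210385455}}{21}$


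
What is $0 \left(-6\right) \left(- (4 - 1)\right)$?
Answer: $0$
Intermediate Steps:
$0 \left(-6\right) \left(- (4 - 1)\right) = 0 \left(\left(-1\right) 3\right) = 0 \left(-3\right) = 0$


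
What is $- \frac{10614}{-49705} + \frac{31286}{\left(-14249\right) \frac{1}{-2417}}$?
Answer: $\frac{3758756951596}{708246545} \approx 5307.1$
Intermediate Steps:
$- \frac{10614}{-49705} + \frac{31286}{\left(-14249\right) \frac{1}{-2417}} = \left(-10614\right) \left(- \frac{1}{49705}\right) + \frac{31286}{\left(-14249\right) \left(- \frac{1}{2417}\right)} = \frac{10614}{49705} + \frac{31286}{\frac{14249}{2417}} = \frac{10614}{49705} + 31286 \cdot \frac{2417}{14249} = \frac{10614}{49705} + \frac{75618262}{14249} = \frac{3758756951596}{708246545}$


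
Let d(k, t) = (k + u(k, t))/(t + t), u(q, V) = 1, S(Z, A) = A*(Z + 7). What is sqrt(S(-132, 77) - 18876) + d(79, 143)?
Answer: 40/143 + I*sqrt(28501) ≈ 0.27972 + 168.82*I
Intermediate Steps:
S(Z, A) = A*(7 + Z)
d(k, t) = (1 + k)/(2*t) (d(k, t) = (k + 1)/(t + t) = (1 + k)/((2*t)) = (1 + k)*(1/(2*t)) = (1 + k)/(2*t))
sqrt(S(-132, 77) - 18876) + d(79, 143) = sqrt(77*(7 - 132) - 18876) + (1/2)*(1 + 79)/143 = sqrt(77*(-125) - 18876) + (1/2)*(1/143)*80 = sqrt(-9625 - 18876) + 40/143 = sqrt(-28501) + 40/143 = I*sqrt(28501) + 40/143 = 40/143 + I*sqrt(28501)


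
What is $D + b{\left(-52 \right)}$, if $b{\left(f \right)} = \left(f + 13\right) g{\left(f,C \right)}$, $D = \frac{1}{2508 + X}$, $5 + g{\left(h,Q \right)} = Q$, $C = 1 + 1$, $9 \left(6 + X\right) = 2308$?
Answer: $\frac{2904651}{24826} \approx 117.0$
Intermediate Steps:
$X = \frac{2254}{9}$ ($X = -6 + \frac{1}{9} \cdot 2308 = -6 + \frac{2308}{9} = \frac{2254}{9} \approx 250.44$)
$C = 2$
$g{\left(h,Q \right)} = -5 + Q$
$D = \frac{9}{24826}$ ($D = \frac{1}{2508 + \frac{2254}{9}} = \frac{1}{\frac{24826}{9}} = \frac{9}{24826} \approx 0.00036252$)
$b{\left(f \right)} = -39 - 3 f$ ($b{\left(f \right)} = \left(f + 13\right) \left(-5 + 2\right) = \left(13 + f\right) \left(-3\right) = -39 - 3 f$)
$D + b{\left(-52 \right)} = \frac{9}{24826} - -117 = \frac{9}{24826} + \left(-39 + 156\right) = \frac{9}{24826} + 117 = \frac{2904651}{24826}$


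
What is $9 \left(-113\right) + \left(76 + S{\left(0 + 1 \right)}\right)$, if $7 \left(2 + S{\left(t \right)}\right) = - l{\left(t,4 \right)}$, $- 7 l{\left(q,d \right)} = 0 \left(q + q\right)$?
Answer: $-943$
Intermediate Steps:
$l{\left(q,d \right)} = 0$ ($l{\left(q,d \right)} = - \frac{0 \left(q + q\right)}{7} = - \frac{0 \cdot 2 q}{7} = \left(- \frac{1}{7}\right) 0 = 0$)
$S{\left(t \right)} = -2$ ($S{\left(t \right)} = -2 + \frac{\left(-1\right) 0}{7} = -2 + \frac{1}{7} \cdot 0 = -2 + 0 = -2$)
$9 \left(-113\right) + \left(76 + S{\left(0 + 1 \right)}\right) = 9 \left(-113\right) + \left(76 - 2\right) = -1017 + 74 = -943$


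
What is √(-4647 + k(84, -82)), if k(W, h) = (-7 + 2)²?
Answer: I*√4622 ≈ 67.985*I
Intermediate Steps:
k(W, h) = 25 (k(W, h) = (-5)² = 25)
√(-4647 + k(84, -82)) = √(-4647 + 25) = √(-4622) = I*√4622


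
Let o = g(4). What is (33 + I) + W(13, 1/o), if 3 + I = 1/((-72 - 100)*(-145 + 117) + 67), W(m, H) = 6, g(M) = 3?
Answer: 175789/4883 ≈ 36.000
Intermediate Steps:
o = 3
I = -14648/4883 (I = -3 + 1/((-72 - 100)*(-145 + 117) + 67) = -3 + 1/(-172*(-28) + 67) = -3 + 1/(4816 + 67) = -3 + 1/4883 = -14648/4883 ≈ -2.9998)
(33 + I) + W(13, 1/o) = (33 - 14648/4883) + 6 = 146491/4883 + 6 = 175789/4883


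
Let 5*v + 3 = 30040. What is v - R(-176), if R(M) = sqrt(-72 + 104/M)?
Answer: 30037/5 - I*sqrt(35134)/22 ≈ 6007.4 - 8.52*I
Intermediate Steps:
v = 30037/5 (v = -3/5 + (1/5)*30040 = -3/5 + 6008 = 30037/5 ≈ 6007.4)
v - R(-176) = 30037/5 - 2*sqrt(-18 + 26/(-176)) = 30037/5 - 2*sqrt(-18 + 26*(-1/176)) = 30037/5 - 2*sqrt(-18 - 13/88) = 30037/5 - 2*sqrt(-1597/88) = 30037/5 - 2*I*sqrt(35134)/44 = 30037/5 - I*sqrt(35134)/22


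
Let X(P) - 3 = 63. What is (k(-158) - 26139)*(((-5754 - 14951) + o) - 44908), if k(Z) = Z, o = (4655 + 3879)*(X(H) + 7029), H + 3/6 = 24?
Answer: -1590524527749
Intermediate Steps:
H = 47/2 (H = -1/2 + 24 = 47/2 ≈ 23.500)
X(P) = 66 (X(P) = 3 + 63 = 66)
o = 60548730 (o = (4655 + 3879)*(66 + 7029) = 8534*7095 = 60548730)
(k(-158) - 26139)*(((-5754 - 14951) + o) - 44908) = (-158 - 26139)*(((-5754 - 14951) + 60548730) - 44908) = -26297*((-20705 + 60548730) - 44908) = -26297*(60528025 - 44908) = -26297*60483117 = -1590524527749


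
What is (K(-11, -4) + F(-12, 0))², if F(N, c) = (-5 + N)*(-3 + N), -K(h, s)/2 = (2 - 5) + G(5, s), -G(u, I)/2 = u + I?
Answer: 70225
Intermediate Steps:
G(u, I) = -2*I - 2*u (G(u, I) = -2*(u + I) = -2*(I + u) = -2*I - 2*u)
K(h, s) = 26 + 4*s (K(h, s) = -2*((2 - 5) + (-2*s - 2*5)) = -2*(-3 + (-2*s - 10)) = -2*(-3 + (-10 - 2*s)) = -2*(-13 - 2*s) = 26 + 4*s)
(K(-11, -4) + F(-12, 0))² = ((26 + 4*(-4)) + (15 + (-12)² - 8*(-12)))² = ((26 - 16) + (15 + 144 + 96))² = (10 + 255)² = 265² = 70225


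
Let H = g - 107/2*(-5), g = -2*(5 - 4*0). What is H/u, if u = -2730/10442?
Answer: -537763/546 ≈ -984.91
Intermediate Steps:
g = -10 (g = -2*(5 + 0) = -2*5 = -10)
u = -1365/5221 (u = -2730*1/10442 = -1365/5221 ≈ -0.26144)
H = 515/2 (H = -10 - 107/2*(-5) = -10 + 535/2 = 515/2 ≈ 257.50)
H/u = 515/(2*(-1365/5221)) = (515/2)*(-5221/1365) = -537763/546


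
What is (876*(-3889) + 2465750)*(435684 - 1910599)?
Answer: 1387915663810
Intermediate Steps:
(876*(-3889) + 2465750)*(435684 - 1910599) = (-3406764 + 2465750)*(-1474915) = -941014*(-1474915) = 1387915663810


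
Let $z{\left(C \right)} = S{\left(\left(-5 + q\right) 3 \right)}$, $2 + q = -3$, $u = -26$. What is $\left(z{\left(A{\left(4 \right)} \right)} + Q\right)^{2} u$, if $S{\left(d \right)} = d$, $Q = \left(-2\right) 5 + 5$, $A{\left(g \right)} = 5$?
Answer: $-31850$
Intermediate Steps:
$q = -5$ ($q = -2 - 3 = -5$)
$Q = -5$ ($Q = -10 + 5 = -5$)
$z{\left(C \right)} = -30$ ($z{\left(C \right)} = \left(-5 - 5\right) 3 = \left(-10\right) 3 = -30$)
$\left(z{\left(A{\left(4 \right)} \right)} + Q\right)^{2} u = \left(-30 - 5\right)^{2} \left(-26\right) = \left(-35\right)^{2} \left(-26\right) = 1225 \left(-26\right) = -31850$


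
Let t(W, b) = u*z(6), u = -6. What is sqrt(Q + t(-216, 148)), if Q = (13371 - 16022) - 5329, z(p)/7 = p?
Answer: 14*I*sqrt(42) ≈ 90.73*I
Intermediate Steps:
z(p) = 7*p
t(W, b) = -252 (t(W, b) = -42*6 = -6*42 = -252)
Q = -7980 (Q = -2651 - 5329 = -7980)
sqrt(Q + t(-216, 148)) = sqrt(-7980 - 252) = sqrt(-8232) = 14*I*sqrt(42)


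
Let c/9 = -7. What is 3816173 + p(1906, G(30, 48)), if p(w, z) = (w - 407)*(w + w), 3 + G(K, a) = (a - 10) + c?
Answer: 9530361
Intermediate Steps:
c = -63 (c = 9*(-7) = -63)
G(K, a) = -76 + a (G(K, a) = -3 + ((a - 10) - 63) = -3 + ((-10 + a) - 63) = -3 + (-73 + a) = -76 + a)
p(w, z) = 2*w*(-407 + w) (p(w, z) = (-407 + w)*(2*w) = 2*w*(-407 + w))
3816173 + p(1906, G(30, 48)) = 3816173 + 2*1906*(-407 + 1906) = 3816173 + 2*1906*1499 = 3816173 + 5714188 = 9530361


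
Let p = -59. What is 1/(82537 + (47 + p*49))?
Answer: 1/79693 ≈ 1.2548e-5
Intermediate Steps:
1/(82537 + (47 + p*49)) = 1/(82537 + (47 - 59*49)) = 1/(82537 + (47 - 2891)) = 1/(82537 - 2844) = 1/79693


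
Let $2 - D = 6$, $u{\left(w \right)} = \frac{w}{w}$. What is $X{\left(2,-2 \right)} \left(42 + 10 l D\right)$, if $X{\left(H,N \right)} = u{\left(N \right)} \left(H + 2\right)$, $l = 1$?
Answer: $8$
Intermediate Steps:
$u{\left(w \right)} = 1$
$X{\left(H,N \right)} = 2 + H$ ($X{\left(H,N \right)} = 1 \left(H + 2\right) = 1 \left(2 + H\right) = 2 + H$)
$D = -4$ ($D = 2 - 6 = -4$)
$X{\left(2,-2 \right)} \left(42 + 10 l D\right) = \left(2 + 2\right) \left(42 + 10 \cdot 1 \left(-4\right)\right) = 4 \left(42 + 10 \left(-4\right)\right) = 4 \left(42 - 40\right) = 4 \cdot 2 = 8$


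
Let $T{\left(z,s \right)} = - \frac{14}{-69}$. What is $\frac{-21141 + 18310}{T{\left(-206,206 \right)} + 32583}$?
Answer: $- \frac{195339}{2248241} \approx -0.086885$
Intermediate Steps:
$T{\left(z,s \right)} = \frac{14}{69}$ ($T{\left(z,s \right)} = \left(-14\right) \left(- \frac{1}{69}\right) = \frac{14}{69}$)
$\frac{-21141 + 18310}{T{\left(-206,206 \right)} + 32583} = \frac{-21141 + 18310}{\frac{14}{69} + 32583} = - \frac{2831}{\frac{2248241}{69}} = \left(-2831\right) \frac{69}{2248241} = - \frac{195339}{2248241}$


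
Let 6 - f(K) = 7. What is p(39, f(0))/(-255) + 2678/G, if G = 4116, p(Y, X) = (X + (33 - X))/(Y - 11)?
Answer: 226013/349860 ≈ 0.64601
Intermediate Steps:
f(K) = -1 (f(K) = 6 - 1*7 = 6 - 7 = -1)
p(Y, X) = 33/(-11 + Y)
p(39, f(0))/(-255) + 2678/G = (33/(-11 + 39))/(-255) + 2678/4116 = (33/28)*(-1/255) + 2678*(1/4116) = (33*(1/28))*(-1/255) + 1339/2058 = (33/28)*(-1/255) + 1339/2058 = -11/2380 + 1339/2058 = 226013/349860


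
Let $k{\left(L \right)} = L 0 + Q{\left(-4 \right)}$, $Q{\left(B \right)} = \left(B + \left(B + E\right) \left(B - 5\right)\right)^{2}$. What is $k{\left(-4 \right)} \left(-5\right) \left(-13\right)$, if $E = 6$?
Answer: $31460$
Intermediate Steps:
$Q{\left(B \right)} = \left(B + \left(-5 + B\right) \left(6 + B\right)\right)^{2}$ ($Q{\left(B \right)} = \left(B + \left(B + 6\right) \left(B - 5\right)\right)^{2} = \left(B + \left(6 + B\right) \left(-5 + B\right)\right)^{2} = \left(B + \left(-5 + B\right) \left(6 + B\right)\right)^{2}$)
$k{\left(L \right)} = 484$ ($k{\left(L \right)} = L 0 + \left(-30 + \left(-4\right)^{2} + 2 \left(-4\right)\right)^{2} = 0 + \left(-30 + 16 - 8\right)^{2} = 0 + \left(-22\right)^{2} = 0 + 484 = 484$)
$k{\left(-4 \right)} \left(-5\right) \left(-13\right) = 484 \left(-5\right) \left(-13\right) = \left(-2420\right) \left(-13\right) = 31460$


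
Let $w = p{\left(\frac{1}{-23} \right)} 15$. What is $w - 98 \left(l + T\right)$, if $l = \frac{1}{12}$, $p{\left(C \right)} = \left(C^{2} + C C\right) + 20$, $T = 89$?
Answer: $- \frac{26757169}{3174} \approx -8430.1$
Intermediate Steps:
$p{\left(C \right)} = 20 + 2 C^{2}$ ($p{\left(C \right)} = \left(C^{2} + C^{2}\right) + 20 = 2 C^{2} + 20 = 20 + 2 C^{2}$)
$l = \frac{1}{12} \approx 0.083333$
$w = \frac{158730}{529}$ ($w = \left(20 + 2 \left(\frac{1}{-23}\right)^{2}\right) 15 = \left(20 + 2 \left(- \frac{1}{23}\right)^{2}\right) 15 = \left(20 + 2 \cdot \frac{1}{529}\right) 15 = \left(20 + \frac{2}{529}\right) 15 = \frac{10582}{529} \cdot 15 = \frac{158730}{529} \approx 300.06$)
$w - 98 \left(l + T\right) = \frac{158730}{529} - 98 \left(\frac{1}{12} + 89\right) = \frac{158730}{529} - \frac{52381}{6} = - \frac{26757169}{3174}$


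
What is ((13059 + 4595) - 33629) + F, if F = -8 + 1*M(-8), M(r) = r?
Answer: -15991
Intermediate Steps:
F = -16 (F = -8 + 1*(-8) = -8 - 8 = -16)
((13059 + 4595) - 33629) + F = ((13059 + 4595) - 33629) - 16 = (17654 - 33629) - 16 = -15975 - 16 = -15991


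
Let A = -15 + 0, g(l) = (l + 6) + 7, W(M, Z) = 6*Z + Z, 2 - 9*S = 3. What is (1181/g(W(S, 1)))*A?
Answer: -3543/4 ≈ -885.75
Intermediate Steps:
S = -1/9 (S = 2/9 - 1/9*3 = 2/9 - 1/3 = -1/9 ≈ -0.11111)
W(M, Z) = 7*Z
g(l) = 13 + l (g(l) = (6 + l) + 7 = 13 + l)
A = -15
(1181/g(W(S, 1)))*A = (1181/(13 + 7*1))*(-15) = (1181/(13 + 7))*(-15) = (1181/20)*(-15) = -3543/4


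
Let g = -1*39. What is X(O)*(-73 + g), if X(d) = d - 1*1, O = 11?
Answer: -1120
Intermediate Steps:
X(d) = -1 + d (X(d) = d - 1 = -1 + d)
g = -39
X(O)*(-73 + g) = (-1 + 11)*(-73 - 39) = 10*(-112) = -1120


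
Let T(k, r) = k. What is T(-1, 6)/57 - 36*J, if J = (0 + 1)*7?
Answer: -14365/57 ≈ -252.02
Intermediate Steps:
J = 7 (J = 1*7 = 7)
T(-1, 6)/57 - 36*J = -1/57 - 36*7 = -1*1/57 - 252 = -1/57 - 252 = -14365/57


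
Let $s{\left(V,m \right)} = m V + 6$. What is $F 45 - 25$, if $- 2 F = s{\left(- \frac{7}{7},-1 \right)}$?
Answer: $- \frac{365}{2} \approx -182.5$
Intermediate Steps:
$s{\left(V,m \right)} = 6 + V m$ ($s{\left(V,m \right)} = V m + 6 = 6 + V m$)
$F = - \frac{7}{2}$ ($F = - \frac{6 + - \frac{7}{7} \left(-1\right)}{2} = - \frac{6 + \left(-7\right) \frac{1}{7} \left(-1\right)}{2} = - \frac{6 - -1}{2} = - \frac{6 + 1}{2} = \left(- \frac{1}{2}\right) 7 = - \frac{7}{2} \approx -3.5$)
$F 45 - 25 = \left(- \frac{7}{2}\right) 45 - 25 = - \frac{315}{2} - 25 = - \frac{365}{2}$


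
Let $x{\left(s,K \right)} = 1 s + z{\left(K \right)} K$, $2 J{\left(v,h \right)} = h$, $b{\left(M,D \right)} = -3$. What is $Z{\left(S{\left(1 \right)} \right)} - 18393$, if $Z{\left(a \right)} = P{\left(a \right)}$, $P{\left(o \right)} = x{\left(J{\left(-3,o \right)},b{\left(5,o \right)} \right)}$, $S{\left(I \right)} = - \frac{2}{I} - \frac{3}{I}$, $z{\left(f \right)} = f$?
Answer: $- \frac{36773}{2} \approx -18387.0$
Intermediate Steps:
$S{\left(I \right)} = - \frac{5}{I}$
$J{\left(v,h \right)} = \frac{h}{2}$
$x{\left(s,K \right)} = s + K^{2}$ ($x{\left(s,K \right)} = 1 s + K K = s + K^{2}$)
$P{\left(o \right)} = 9 + \frac{o}{2}$ ($P{\left(o \right)} = \frac{o}{2} + \left(-3\right)^{2} = \frac{o}{2} + 9 = 9 + \frac{o}{2}$)
$Z{\left(a \right)} = 9 + \frac{a}{2}$
$Z{\left(S{\left(1 \right)} \right)} - 18393 = \left(9 + \frac{\left(-5\right) 1^{-1}}{2}\right) - 18393 = \left(9 + \frac{\left(-5\right) 1}{2}\right) - 18393 = \left(9 + \frac{1}{2} \left(-5\right)\right) - 18393 = \left(9 - \frac{5}{2}\right) - 18393 = \frac{13}{2} - 18393 = - \frac{36773}{2}$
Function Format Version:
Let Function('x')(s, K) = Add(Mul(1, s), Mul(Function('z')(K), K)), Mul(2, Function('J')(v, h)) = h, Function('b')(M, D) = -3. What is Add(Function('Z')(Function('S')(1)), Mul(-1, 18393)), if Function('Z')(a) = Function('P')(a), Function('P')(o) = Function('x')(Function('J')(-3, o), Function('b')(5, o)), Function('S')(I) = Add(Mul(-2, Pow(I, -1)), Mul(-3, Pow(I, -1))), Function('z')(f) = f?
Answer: Rational(-36773, 2) ≈ -18387.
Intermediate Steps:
Function('S')(I) = Mul(-5, Pow(I, -1))
Function('J')(v, h) = Mul(Rational(1, 2), h)
Function('x')(s, K) = Add(s, Pow(K, 2)) (Function('x')(s, K) = Add(Mul(1, s), Mul(K, K)) = Add(s, Pow(K, 2)))
Function('P')(o) = Add(9, Mul(Rational(1, 2), o)) (Function('P')(o) = Add(Mul(Rational(1, 2), o), Pow(-3, 2)) = Add(Mul(Rational(1, 2), o), 9) = Add(9, Mul(Rational(1, 2), o)))
Function('Z')(a) = Add(9, Mul(Rational(1, 2), a))
Add(Function('Z')(Function('S')(1)), Mul(-1, 18393)) = Add(Add(9, Mul(Rational(1, 2), Mul(-5, Pow(1, -1)))), Mul(-1, 18393)) = Add(Add(9, Mul(Rational(1, 2), Mul(-5, 1))), -18393) = Add(Add(9, Mul(Rational(1, 2), -5)), -18393) = Add(Add(9, Rational(-5, 2)), -18393) = Add(Rational(13, 2), -18393) = Rational(-36773, 2)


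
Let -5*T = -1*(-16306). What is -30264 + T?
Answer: -167626/5 ≈ -33525.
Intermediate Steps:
T = -16306/5 (T = -(-1)*(-16306)/5 = -⅕*16306 = -16306/5 ≈ -3261.2)
-30264 + T = -30264 - 16306/5 = -167626/5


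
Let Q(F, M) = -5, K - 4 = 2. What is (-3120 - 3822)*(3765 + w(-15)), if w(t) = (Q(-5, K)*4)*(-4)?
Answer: -26691990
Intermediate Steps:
K = 6 (K = 4 + 2 = 6)
w(t) = 80 (w(t) = -5*4*(-4) = -20*(-4) = 80)
(-3120 - 3822)*(3765 + w(-15)) = (-3120 - 3822)*(3765 + 80) = -6942*3845 = -26691990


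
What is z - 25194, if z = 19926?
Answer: -5268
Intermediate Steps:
z - 25194 = 19926 - 25194 = -5268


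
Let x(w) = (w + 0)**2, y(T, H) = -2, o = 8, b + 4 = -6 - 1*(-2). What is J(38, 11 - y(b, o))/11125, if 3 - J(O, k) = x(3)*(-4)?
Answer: 39/11125 ≈ 0.0035056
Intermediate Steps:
b = -8 (b = -4 + (-6 - 1*(-2)) = -4 + (-6 + 2) = -4 - 4 = -8)
x(w) = w**2
J(O, k) = 39 (J(O, k) = 3 - 3**2*(-4) = 3 - 9*(-4) = 3 - 1*(-36) = 3 + 36 = 39)
J(38, 11 - y(b, o))/11125 = 39/11125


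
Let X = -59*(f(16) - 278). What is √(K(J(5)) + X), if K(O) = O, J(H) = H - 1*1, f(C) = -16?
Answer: 5*√694 ≈ 131.72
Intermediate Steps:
J(H) = -1 + H (J(H) = H - 1 = -1 + H)
X = 17346 (X = -59*(-16 - 278) = -59*(-294) = 17346)
√(K(J(5)) + X) = √((-1 + 5) + 17346) = √(4 + 17346) = √17350 = 5*√694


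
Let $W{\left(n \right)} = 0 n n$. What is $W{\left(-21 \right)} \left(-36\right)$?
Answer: $0$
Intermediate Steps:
$W{\left(n \right)} = 0$ ($W{\left(n \right)} = 0 n = 0$)
$W{\left(-21 \right)} \left(-36\right) = 0 \left(-36\right) = 0$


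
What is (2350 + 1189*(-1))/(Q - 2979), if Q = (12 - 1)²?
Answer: -1161/2858 ≈ -0.40623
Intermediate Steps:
Q = 121 (Q = 11² = 121)
(2350 + 1189*(-1))/(Q - 2979) = (2350 + 1189*(-1))/(121 - 2979) = (2350 - 1189)/(-2858) = 1161*(-1/2858) = -1161/2858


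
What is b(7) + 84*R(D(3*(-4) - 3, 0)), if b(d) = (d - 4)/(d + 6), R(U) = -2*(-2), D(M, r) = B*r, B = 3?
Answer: 4371/13 ≈ 336.23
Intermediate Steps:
D(M, r) = 3*r
R(U) = 4
b(d) = (-4 + d)/(6 + d)
b(7) + 84*R(D(3*(-4) - 3, 0)) = (-4 + 7)/(6 + 7) + 84*4 = 3/13 + 336 = 4371/13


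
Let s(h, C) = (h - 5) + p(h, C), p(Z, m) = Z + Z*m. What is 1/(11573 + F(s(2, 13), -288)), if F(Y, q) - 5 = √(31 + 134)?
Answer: 11578/134049919 - √165/134049919 ≈ 8.6275e-5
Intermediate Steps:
s(h, C) = -5 + h + h*(1 + C) (s(h, C) = (h - 5) + h*(1 + C) = (-5 + h) + h*(1 + C) = -5 + h + h*(1 + C))
F(Y, q) = 5 + √165 (F(Y, q) = 5 + √(31 + 134) = 5 + √165)
1/(11573 + F(s(2, 13), -288)) = 1/(11573 + (5 + √165)) = 1/(11578 + √165)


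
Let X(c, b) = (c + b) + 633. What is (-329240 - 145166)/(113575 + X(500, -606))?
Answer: -237203/57051 ≈ -4.1577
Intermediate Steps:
X(c, b) = 633 + b + c (X(c, b) = (b + c) + 633 = 633 + b + c)
(-329240 - 145166)/(113575 + X(500, -606)) = (-329240 - 145166)/(113575 + (633 - 606 + 500)) = -474406/(113575 + 527) = -474406/114102 = -474406*1/114102 = -237203/57051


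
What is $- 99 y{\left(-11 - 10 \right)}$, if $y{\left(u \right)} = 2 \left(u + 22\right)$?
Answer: $-198$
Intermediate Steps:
$y{\left(u \right)} = 44 + 2 u$ ($y{\left(u \right)} = 2 \left(22 + u\right) = 44 + 2 u$)
$- 99 y{\left(-11 - 10 \right)} = - 99 \left(44 + 2 \left(-11 - 10\right)\right) = - 99 \left(44 + 2 \left(-21\right)\right) = - 99 \left(44 - 42\right) = \left(-99\right) 2 = -198$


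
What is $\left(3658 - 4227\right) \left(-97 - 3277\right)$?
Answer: $1919806$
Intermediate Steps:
$\left(3658 - 4227\right) \left(-97 - 3277\right) = \left(-569\right) \left(-3374\right) = 1919806$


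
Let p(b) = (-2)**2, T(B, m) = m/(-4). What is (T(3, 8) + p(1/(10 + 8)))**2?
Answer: 4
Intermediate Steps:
T(B, m) = -m/4 (T(B, m) = m*(-1/4) = -m/4)
p(b) = 4
(T(3, 8) + p(1/(10 + 8)))**2 = (-1/4*8 + 4)**2 = (-2 + 4)**2 = 2**2 = 4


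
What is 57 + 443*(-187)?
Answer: -82784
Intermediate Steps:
57 + 443*(-187) = 57 - 82841 = -82784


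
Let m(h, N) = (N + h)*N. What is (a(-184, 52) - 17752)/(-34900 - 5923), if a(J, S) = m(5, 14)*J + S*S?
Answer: 63992/40823 ≈ 1.5675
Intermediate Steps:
m(h, N) = N*(N + h)
a(J, S) = S² + 266*J (a(J, S) = (14*(14 + 5))*J + S*S = (14*19)*J + S² = 266*J + S² = S² + 266*J)
(a(-184, 52) - 17752)/(-34900 - 5923) = ((52² + 266*(-184)) - 17752)/(-34900 - 5923) = ((2704 - 48944) - 17752)/(-40823) = (-46240 - 17752)*(-1/40823) = -63992*(-1/40823) = 63992/40823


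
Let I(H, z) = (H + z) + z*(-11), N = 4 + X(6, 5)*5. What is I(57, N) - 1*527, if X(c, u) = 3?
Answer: -660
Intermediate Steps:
N = 19 (N = 4 + 3*5 = 4 + 15 = 19)
I(H, z) = H - 10*z (I(H, z) = (H + z) - 11*z = H - 10*z)
I(57, N) - 1*527 = (57 - 10*19) - 1*527 = (57 - 190) - 527 = -133 - 527 = -660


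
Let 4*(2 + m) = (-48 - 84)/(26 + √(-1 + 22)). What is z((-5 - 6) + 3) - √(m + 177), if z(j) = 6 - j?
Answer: 14 - √(74517385 + 21615*√21)/655 ≈ 0.81209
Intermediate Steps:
m = -2 - 33/(26 + √21) (m = -2 + ((-48 - 84)/(26 + √(-1 + 22)))/4 = -2 + (-132/(26 + √21))/4 = -2 - 33/(26 + √21) ≈ -3.0790)
z((-5 - 6) + 3) - √(m + 177) = (6 - ((-5 - 6) + 3)) - √((-2168/655 + 33*√21/655) + 177) = (6 - (-11 + 3)) - √(113767/655 + 33*√21/655) = (6 - 1*(-8)) - √(113767/655 + 33*√21/655) = (6 + 8) - √(113767/655 + 33*√21/655) = 14 - √(113767/655 + 33*√21/655)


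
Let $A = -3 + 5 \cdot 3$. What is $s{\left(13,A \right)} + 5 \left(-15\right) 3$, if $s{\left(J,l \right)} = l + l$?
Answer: $-201$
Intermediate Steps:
$A = 12$ ($A = -3 + 15 = 12$)
$s{\left(J,l \right)} = 2 l$
$s{\left(13,A \right)} + 5 \left(-15\right) 3 = 2 \cdot 12 + 5 \left(-15\right) 3 = 24 - 225 = -201$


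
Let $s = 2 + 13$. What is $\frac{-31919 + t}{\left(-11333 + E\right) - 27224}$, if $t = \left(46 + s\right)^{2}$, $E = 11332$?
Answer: $\frac{28198}{27225} \approx 1.0357$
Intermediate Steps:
$s = 15$
$t = 3721$ ($t = \left(46 + 15\right)^{2} = 61^{2} = 3721$)
$\frac{-31919 + t}{\left(-11333 + E\right) - 27224} = \frac{-31919 + 3721}{\left(-11333 + 11332\right) - 27224} = - \frac{28198}{-1 - 27224} = - \frac{28198}{-27225} = \left(-28198\right) \left(- \frac{1}{27225}\right) = \frac{28198}{27225}$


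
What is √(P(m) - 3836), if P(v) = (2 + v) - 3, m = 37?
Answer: 10*I*√38 ≈ 61.644*I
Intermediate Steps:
P(v) = -1 + v
√(P(m) - 3836) = √((-1 + 37) - 3836) = √(36 - 3836) = √(-3800) = 10*I*√38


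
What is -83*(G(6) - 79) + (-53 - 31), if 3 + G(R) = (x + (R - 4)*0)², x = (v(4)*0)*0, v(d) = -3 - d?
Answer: 6722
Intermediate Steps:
x = 0 (x = ((-3 - 1*4)*0)*0 = ((-3 - 4)*0)*0 = -7*0*0 = 0*0 = 0)
G(R) = -3 (G(R) = -3 + (0 + (R - 4)*0)² = -3 + (0 + (-4 + R)*0)² = -3 + (0 + 0)² = -3 + 0² = -3 + 0 = -3)
-83*(G(6) - 79) + (-53 - 31) = -83*(-3 - 79) + (-53 - 31) = -83*(-82) - 84 = 6806 - 84 = 6722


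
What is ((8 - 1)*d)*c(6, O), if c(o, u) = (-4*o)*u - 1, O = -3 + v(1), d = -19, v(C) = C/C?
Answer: -6251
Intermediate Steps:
v(C) = 1
O = -2 (O = -3 + 1 = -2)
c(o, u) = -1 - 4*o*u (c(o, u) = -4*o*u - 1 = -1 - 4*o*u)
((8 - 1)*d)*c(6, O) = ((8 - 1)*(-19))*(-1 - 4*6*(-2)) = (7*(-19))*(-1 + 48) = -133*47 = -6251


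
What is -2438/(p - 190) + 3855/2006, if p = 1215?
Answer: -939253/2056150 ≈ -0.45680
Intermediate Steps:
-2438/(p - 190) + 3855/2006 = -2438/(1215 - 190) + 3855/2006 = -2438/1025 + 3855*(1/2006) = -2438*1/1025 + 3855/2006 = -2438/1025 + 3855/2006 = -939253/2056150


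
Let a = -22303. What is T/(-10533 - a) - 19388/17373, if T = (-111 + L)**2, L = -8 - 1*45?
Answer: 119533724/102240105 ≈ 1.1691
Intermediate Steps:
L = -53 (L = -8 - 45 = -53)
T = 26896 (T = (-111 - 53)**2 = (-164)**2 = 26896)
T/(-10533 - a) - 19388/17373 = 26896/(-10533 - 1*(-22303)) - 19388/17373 = 26896/(-10533 + 22303) - 19388*1/17373 = 26896/11770 - 19388/17373 = 26896*(1/11770) - 19388/17373 = 13448/5885 - 19388/17373 = 119533724/102240105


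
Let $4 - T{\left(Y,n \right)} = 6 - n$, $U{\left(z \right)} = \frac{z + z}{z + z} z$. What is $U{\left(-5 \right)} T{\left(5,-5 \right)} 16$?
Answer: $560$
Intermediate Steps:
$U{\left(z \right)} = z$ ($U{\left(z \right)} = \frac{2 z}{2 z} z = 2 z \frac{1}{2 z} z = 1 z = z$)
$T{\left(Y,n \right)} = -2 + n$ ($T{\left(Y,n \right)} = 4 - \left(6 - n\right) = 4 + \left(-6 + n\right) = -2 + n$)
$U{\left(-5 \right)} T{\left(5,-5 \right)} 16 = - 5 \left(-2 - 5\right) 16 = \left(-5\right) \left(-7\right) 16 = 35 \cdot 16 = 560$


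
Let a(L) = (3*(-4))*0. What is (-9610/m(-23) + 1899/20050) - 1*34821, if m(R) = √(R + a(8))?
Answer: -698159151/20050 + 9610*I*√23/23 ≈ -34821.0 + 2003.8*I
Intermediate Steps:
a(L) = 0 (a(L) = -12*0 = 0)
m(R) = √R (m(R) = √(R + 0) = √R)
(-9610/m(-23) + 1899/20050) - 1*34821 = (-9610*(-I*√23/23) + 1899/20050) - 1*34821 = (-9610*(-I*√23/23) + 1899*(1/20050)) - 34821 = (-(-9610)*I*√23/23 + 1899/20050) - 34821 = (9610*I*√23/23 + 1899/20050) - 34821 = (1899/20050 + 9610*I*√23/23) - 34821 = -698159151/20050 + 9610*I*√23/23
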